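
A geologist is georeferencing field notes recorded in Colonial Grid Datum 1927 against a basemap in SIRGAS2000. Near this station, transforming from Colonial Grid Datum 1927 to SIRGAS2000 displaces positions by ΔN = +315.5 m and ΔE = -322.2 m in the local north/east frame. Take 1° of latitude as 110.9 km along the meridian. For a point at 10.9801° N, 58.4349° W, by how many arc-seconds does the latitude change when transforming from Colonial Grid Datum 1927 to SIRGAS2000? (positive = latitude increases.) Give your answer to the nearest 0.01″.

1° of latitude = 110.9 km, so Δφ = 315.5 / 110900 = 0.0028449° = 10.242″.

Δφ = 10.24″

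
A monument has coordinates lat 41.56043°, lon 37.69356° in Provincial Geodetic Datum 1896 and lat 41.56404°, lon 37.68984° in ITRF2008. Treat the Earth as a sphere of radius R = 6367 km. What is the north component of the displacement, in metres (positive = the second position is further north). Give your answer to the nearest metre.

Δφ = 41.56404° − 41.56043° = +0.00361°; Δλ = 37.68984° − 37.69356° = -0.00372°.
1° along a meridian = πR/180 = 111125 m.
ΔN = Δφ × 111125 = 401.2 m; ΔE = Δλ × 111125 × cos(41.56043°) = -0.00372 × 111125 × 0.748256 = -309.3 m.

ΔN = 401 m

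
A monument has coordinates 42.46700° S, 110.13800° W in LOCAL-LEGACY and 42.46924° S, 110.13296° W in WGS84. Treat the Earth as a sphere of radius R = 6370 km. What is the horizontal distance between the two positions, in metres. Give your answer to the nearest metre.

483 m

Δφ = -42.46924° − -42.46700° = -0.00224°; Δλ = -110.13296° − -110.13800° = +0.00504°.
1° along a meridian = πR/180 = 111177 m.
ΔN = Δφ × 111177 = -249.0 m; ΔE = Δλ × 111177 × cos(-42.46700°) = +0.00504 × 111177 × 0.737666 = 413.3 m.
Distance = √(ΔE² + ΔN²) = √(413.3² + (-249.0)²) = 482.6 m.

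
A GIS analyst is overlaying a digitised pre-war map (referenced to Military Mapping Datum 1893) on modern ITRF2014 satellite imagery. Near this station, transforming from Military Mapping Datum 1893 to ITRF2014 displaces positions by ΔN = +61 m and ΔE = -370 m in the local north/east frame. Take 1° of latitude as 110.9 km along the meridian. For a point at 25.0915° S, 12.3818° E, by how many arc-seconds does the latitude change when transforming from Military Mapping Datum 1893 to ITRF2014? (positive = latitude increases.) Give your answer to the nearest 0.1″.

Δφ = 2.0″

1° of latitude = 110.9 km, so Δφ = 61.0 / 110900 = 0.0005500° = 1.980″.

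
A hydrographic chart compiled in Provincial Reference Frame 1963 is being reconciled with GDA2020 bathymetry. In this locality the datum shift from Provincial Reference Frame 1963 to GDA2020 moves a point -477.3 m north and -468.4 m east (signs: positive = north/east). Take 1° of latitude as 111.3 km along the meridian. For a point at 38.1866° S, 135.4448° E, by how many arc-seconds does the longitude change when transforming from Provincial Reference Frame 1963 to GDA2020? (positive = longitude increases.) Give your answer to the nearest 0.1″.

At latitude -38.1866°, cos φ = 0.786002.
1° of longitude at this latitude = 111.3 × cos φ = 87.48 km, so Δλ = -468.4 / 87482.0 = -0.0053542° = -19.275″.

Δλ = -19.3″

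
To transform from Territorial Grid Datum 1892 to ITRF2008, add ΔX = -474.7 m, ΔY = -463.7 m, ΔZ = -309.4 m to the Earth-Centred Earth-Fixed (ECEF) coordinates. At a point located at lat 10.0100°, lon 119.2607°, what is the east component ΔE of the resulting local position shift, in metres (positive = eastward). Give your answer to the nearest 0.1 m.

The local east axis at (φ, λ) is (−sin λ, cos λ, 0), so ΔE = −sin(119.2607°)·(-474.7) + cos(119.2607°)·(-463.7) = 640.78 m.

ΔE = 640.8 m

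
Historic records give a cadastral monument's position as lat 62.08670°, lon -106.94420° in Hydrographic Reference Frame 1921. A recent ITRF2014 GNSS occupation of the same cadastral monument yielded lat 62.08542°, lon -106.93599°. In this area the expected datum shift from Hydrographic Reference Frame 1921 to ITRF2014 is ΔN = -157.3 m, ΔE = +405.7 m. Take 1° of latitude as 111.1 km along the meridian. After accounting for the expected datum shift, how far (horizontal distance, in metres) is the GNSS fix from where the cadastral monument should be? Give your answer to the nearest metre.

Observed coordinate differences: Δφ = -0.00128°, Δλ = +0.00821°.
Converting to metres (1° lat = 111100 m, cos φ = 0.468135): observed ΔN = -142.2 m, observed ΔE = 427.0 m.
Subtracting the expected shift leaves a residual of -142.2 − (-157.3) = 15.1 m north and 427.0 − (405.7) = 21.3 m east.
Residual distance = √(15.1² + 21.3²) = 26.1 m.

26 m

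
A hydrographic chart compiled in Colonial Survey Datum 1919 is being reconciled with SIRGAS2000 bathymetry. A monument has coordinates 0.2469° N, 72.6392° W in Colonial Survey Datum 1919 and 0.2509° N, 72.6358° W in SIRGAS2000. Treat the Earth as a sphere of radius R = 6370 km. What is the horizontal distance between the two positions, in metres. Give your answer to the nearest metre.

584 m

Δφ = 0.2509° − 0.2469° = +0.0040°; Δλ = -72.6358° − -72.6392° = +0.0034°.
1° along a meridian = πR/180 = 111177 m.
ΔN = Δφ × 111177 = 444.7 m; ΔE = Δλ × 111177 × cos(0.2469°) = +0.0034 × 111177 × 0.999991 = 378.0 m.
Distance = √(ΔE² + ΔN²) = √(378.0² + 444.7²) = 583.7 m.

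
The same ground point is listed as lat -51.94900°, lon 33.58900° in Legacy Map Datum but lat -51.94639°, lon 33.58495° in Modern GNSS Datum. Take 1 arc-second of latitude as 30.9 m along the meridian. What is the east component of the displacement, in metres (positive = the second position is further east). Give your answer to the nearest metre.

ΔE = -278 m

Δφ = -51.94639° − -51.94900° = +0.00261°; Δλ = 33.58495° − 33.58900° = -0.00405°.
1° of latitude = 3600 × 30.90 = 111240 m.
ΔN = Δφ × 111240 = 290.3 m; ΔE = Δλ × 111240 × cos(-51.94900°) = -0.00405 × 111240 × 0.616363 = -277.7 m.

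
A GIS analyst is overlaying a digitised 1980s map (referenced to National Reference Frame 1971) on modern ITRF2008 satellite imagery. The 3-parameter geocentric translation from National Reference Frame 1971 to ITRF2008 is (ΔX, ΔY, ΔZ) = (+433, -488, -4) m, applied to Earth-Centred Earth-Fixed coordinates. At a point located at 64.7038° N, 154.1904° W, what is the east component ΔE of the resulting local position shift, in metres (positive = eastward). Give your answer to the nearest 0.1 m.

ΔE = 627.8 m

At φ = 64.7038°, λ = -154.1904°: sin φ = 0.904111, cos φ = 0.427298, sin λ = -0.435382, cos λ = -0.900246.
ΔE = −sin λ·ΔX + cos λ·ΔY = −(-0.435382)·(433) + (-0.900246)·(-488) = 627.84 m.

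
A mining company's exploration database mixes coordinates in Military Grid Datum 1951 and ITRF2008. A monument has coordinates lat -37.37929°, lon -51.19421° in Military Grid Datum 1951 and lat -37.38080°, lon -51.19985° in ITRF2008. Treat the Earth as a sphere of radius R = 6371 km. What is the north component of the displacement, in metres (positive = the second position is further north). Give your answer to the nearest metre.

ΔN = -168 m

Δφ = -37.38080° − -37.37929° = -0.00151°; Δλ = -51.19985° − -51.19421° = -0.00564°.
1° along a meridian = πR/180 = 111195 m.
ΔN = Δφ × 111195 = -167.9 m; ΔE = Δλ × 111195 × cos(-37.37929°) = -0.00564 × 111195 × 0.794634 = -498.3 m.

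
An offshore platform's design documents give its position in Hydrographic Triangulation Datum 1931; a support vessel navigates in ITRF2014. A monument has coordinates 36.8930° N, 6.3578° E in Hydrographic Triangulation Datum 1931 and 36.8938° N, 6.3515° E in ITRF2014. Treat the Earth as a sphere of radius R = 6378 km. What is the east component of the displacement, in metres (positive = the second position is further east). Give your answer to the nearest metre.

ΔE = -561 m

Δφ = 36.8938° − 36.8930° = +0.0008°; Δλ = 6.3515° − 6.3578° = -0.0063°.
1° along a meridian = πR/180 = 111317 m.
ΔN = Δφ × 111317 = 89.1 m; ΔE = Δλ × 111317 × cos(36.8930°) = -0.0063 × 111317 × 0.799758 = -560.9 m.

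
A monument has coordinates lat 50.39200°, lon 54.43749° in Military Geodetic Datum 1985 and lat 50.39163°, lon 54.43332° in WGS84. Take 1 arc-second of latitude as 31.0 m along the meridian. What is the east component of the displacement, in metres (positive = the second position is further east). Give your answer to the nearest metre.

ΔE = -297 m

Δφ = 50.39163° − 50.39200° = -0.00037°; Δλ = 54.43332° − 54.43749° = -0.00417°.
1° of latitude = 3600 × 31.00 = 111600 m.
ΔN = Δφ × 111600 = -41.3 m; ΔE = Δλ × 111600 × cos(50.39200°) = -0.00417 × 111600 × 0.637532 = -296.7 m.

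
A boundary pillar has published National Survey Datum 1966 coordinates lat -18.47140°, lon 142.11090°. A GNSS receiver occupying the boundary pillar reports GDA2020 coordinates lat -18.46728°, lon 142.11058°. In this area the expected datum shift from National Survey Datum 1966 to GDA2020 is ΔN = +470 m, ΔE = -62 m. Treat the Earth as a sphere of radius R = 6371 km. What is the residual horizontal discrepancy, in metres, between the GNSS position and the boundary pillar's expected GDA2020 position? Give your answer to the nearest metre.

Observed coordinate differences: Δφ = +0.00412°, Δλ = -0.00032°.
Converting to metres (1° lat = 111195 m, cos φ = 0.948482): observed ΔN = 458.1 m, observed ΔE = -33.7 m.
Subtracting the expected shift leaves a residual of 458.1 − (470) = -11.9 m north and -33.7 − (-62) = 28.3 m east.
Residual distance = √((-11.9)² + 28.3²) = 30.6 m.

31 m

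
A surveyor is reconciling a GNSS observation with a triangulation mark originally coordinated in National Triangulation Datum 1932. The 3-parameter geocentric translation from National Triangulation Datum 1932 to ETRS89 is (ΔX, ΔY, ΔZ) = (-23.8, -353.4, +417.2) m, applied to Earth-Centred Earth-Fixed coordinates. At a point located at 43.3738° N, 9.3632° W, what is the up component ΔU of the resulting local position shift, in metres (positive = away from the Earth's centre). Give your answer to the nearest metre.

At φ = 43.3738°, λ = -9.3632°: sin φ = 0.686755, cos φ = 0.726889, sin λ = -0.162692, cos λ = 0.986677.
ΔU = cos φ cos λ·ΔX + cos φ sin λ·ΔY + sin φ·ΔZ = (0.726889)(0.986677)(-23.8) + (0.726889)(-0.162692)(-353.4) + (0.686755)(417.2) = 311.24 m.

ΔU = 311 m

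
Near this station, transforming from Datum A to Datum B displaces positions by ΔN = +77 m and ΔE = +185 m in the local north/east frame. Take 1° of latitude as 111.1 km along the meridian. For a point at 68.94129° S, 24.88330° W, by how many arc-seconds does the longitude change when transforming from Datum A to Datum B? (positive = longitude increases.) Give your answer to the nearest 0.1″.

At latitude -68.94129°, cos φ = 0.359324.
1° of longitude at this latitude = 111.1 × cos φ = 39.92 km, so Δλ = 185.0 / 39920.9 = 0.0046342° = 16.683″.

Δλ = 16.7″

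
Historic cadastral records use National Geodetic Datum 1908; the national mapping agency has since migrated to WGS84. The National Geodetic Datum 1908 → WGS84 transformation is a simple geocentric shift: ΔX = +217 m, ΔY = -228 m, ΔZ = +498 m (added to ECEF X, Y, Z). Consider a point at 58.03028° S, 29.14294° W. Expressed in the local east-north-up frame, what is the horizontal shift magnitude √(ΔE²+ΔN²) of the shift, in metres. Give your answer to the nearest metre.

The local east axis at (φ, λ) is (−sin λ, cos λ, 0), so ΔE = −sin(-29.14294°)·217 + cos(-29.14294°)·(-228) = -93.46 m.
The local north axis is (−sin φ cos λ, −sin φ sin λ, cos φ), giving ΔN = 160.783 + 94.193 + 263.677 = 518.65 m.
Horizontal magnitude = √(ΔE² + ΔN²) = √((-93.46)² + 518.65²) = 527.01 m.

527 m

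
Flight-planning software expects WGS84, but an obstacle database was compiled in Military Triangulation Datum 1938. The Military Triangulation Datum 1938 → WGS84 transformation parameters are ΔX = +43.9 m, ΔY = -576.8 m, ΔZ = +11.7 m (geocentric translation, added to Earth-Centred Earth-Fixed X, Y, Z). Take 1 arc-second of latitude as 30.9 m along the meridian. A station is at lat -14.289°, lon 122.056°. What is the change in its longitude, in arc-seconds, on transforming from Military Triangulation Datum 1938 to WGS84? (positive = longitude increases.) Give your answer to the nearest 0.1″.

Δλ = 9.0″

sin φ = -0.246813, cos φ = 0.969063, sin λ = 0.847530, cos λ = -0.530748.
East component: ΔE = −sin λ·ΔX + cos λ·ΔY = −(0.847530)(43.9) + (-0.530748)(-576.8) = 268.93 m.
1° of latitude spans 3600 × 30.90 = 111240 m; at latitude φ, 1° of longitude spans that × cos φ = 107798.6 m, so Δλ = 268.93 / 107798.6 × 3600 = 8.981″.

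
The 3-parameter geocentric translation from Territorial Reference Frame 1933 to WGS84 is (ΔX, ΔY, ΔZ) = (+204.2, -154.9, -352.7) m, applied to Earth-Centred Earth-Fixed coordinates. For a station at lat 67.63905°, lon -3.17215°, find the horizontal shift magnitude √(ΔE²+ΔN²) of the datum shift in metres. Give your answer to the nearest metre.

360 m

The local east axis at (φ, λ) is (−sin λ, cos λ, 0), so ΔE = −sin(-3.17215°)·204.2 + cos(-3.17215°)·(-154.9) = -143.36 m.
The local north axis is (−sin φ cos λ, −sin φ sin λ, cos φ), giving ΔN = -188.556 − 7.927 − 134.181 = -330.66 m.
Horizontal magnitude = √(ΔE² + ΔN²) = √((-143.36)² + (-330.66)²) = 360.41 m.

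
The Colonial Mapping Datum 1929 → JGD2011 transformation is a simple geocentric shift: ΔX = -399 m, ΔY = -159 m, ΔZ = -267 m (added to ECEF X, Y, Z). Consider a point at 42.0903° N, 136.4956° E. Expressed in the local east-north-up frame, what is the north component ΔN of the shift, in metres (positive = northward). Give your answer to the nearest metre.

ΔN = -319 m

The local north axis is (−sin φ cos λ, −sin φ sin λ, cos φ), giving ΔN = -193.987 + 73.369 − 198.138 = -318.76 m.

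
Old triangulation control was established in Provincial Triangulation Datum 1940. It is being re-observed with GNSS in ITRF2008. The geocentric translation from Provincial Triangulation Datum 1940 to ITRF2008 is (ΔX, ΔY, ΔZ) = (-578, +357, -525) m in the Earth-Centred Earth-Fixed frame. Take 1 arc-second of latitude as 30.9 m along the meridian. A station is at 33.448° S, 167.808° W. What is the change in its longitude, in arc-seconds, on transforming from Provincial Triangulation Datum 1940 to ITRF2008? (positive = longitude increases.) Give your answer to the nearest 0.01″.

Δλ = -18.27″

sin φ = -0.551180, cos φ = 0.834386, sin λ = -0.211188, cos λ = -0.977445.
East component: ΔE = −sin λ·ΔX + cos λ·ΔY = −(-0.211188)(-578) + (-0.977445)(357) = -471.01 m.
1° of latitude spans 3600 × 30.90 = 111240 m; at latitude φ, 1° of longitude spans that × cos φ = 92817.1 m, so Δλ = -471.01 / 92817.1 × 3600 = -18.269″.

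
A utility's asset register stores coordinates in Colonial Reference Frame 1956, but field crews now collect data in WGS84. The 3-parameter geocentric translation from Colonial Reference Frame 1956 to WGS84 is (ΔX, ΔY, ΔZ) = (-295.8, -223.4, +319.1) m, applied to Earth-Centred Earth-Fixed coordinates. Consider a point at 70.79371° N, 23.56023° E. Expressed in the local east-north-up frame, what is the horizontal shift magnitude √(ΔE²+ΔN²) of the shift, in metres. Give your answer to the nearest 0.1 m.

453.7 m

The local east axis at (φ, λ) is (−sin λ, cos λ, 0), so ΔE = −sin(23.56023°)·(-295.8) + cos(23.56023°)·(-223.4) = -86.54 m.
The local north axis is (−sin φ cos λ, −sin φ sin λ, cos φ), giving ΔN = 256.051 + 84.326 + 104.974 = 445.35 m.
Horizontal magnitude = √(ΔE² + ΔN²) = √((-86.54)² + 445.35²) = 453.68 m.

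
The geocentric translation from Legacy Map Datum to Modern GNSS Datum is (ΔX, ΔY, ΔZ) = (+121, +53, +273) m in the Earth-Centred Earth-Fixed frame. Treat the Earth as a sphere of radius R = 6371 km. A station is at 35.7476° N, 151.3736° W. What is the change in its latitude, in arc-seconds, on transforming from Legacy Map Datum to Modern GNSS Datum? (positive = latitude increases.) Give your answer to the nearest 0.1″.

sin φ = 0.584216, cos φ = 0.811598, sin λ = -0.479096, cos λ = -0.877762.
North component: ΔN = −sin φ cos λ·ΔX − sin φ sin λ·ΔY + cos φ·ΔZ = −(0.584216)(-0.877762)(121) − (0.584216)(-0.479096)(53) + (0.811598)(273) = 298.45 m.
1° of latitude spans πR/180 = 111195 m, so Δφ = 298.45 / 111195 × 3600 = 9.662″.

Δφ = 9.7″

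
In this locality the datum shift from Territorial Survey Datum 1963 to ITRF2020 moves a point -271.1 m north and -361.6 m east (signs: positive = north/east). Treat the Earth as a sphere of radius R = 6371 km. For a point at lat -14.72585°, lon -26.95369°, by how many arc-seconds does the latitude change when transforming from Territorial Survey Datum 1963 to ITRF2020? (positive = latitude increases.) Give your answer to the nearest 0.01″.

Δφ = -8.78″

On a sphere of radius R, 1 rad of latitude = R, so Δφ = ΔN / R = -271.1 / 6371000 = -4.2552e-05 rad = -8.777″.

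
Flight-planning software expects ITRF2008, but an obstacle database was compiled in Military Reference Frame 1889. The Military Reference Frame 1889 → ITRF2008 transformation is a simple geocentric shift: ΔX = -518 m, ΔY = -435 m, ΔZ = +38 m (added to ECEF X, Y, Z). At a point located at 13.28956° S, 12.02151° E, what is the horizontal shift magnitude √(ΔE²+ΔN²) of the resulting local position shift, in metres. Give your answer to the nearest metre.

The local east axis at (φ, λ) is (−sin λ, cos λ, 0), so ΔE = −sin(12.02151°)·(-518) + cos(12.02151°)·(-435) = -317.57 m.
The local north axis is (−sin φ cos λ, −sin φ sin λ, cos φ), giving ΔN = -116.463 − 20.827 + 36.982 = -100.31 m.
Horizontal magnitude = √(ΔE² + ΔN²) = √((-317.57)² + (-100.31)²) = 333.04 m.

333 m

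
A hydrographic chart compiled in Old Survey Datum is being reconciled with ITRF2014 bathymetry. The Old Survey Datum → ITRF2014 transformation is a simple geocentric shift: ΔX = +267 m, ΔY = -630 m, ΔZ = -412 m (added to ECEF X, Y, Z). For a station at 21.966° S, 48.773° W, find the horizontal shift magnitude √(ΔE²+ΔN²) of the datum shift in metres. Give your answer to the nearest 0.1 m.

The local east axis at (φ, λ) is (−sin λ, cos λ, 0), so ΔE = −sin(-48.773°)·267 + cos(-48.773°)·(-630) = -214.39 m.
The local north axis is (−sin φ cos λ, −sin φ sin λ, cos φ), giving ΔN = 65.821 + 177.238 − 382.091 = -139.03 m.
Horizontal magnitude = √(ΔE² + ΔN²) = √((-214.39)² + (-139.03)²) = 255.52 m.

255.5 m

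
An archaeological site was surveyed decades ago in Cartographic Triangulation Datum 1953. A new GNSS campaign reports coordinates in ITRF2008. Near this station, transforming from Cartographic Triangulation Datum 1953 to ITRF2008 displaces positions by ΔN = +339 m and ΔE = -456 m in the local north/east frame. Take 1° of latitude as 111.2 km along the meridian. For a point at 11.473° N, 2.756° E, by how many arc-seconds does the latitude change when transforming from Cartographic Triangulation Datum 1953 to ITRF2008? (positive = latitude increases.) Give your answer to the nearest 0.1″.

1° of latitude = 111.2 km, so Δφ = 339.0 / 111200 = 0.0030486° = 10.975″.

Δφ = 11.0″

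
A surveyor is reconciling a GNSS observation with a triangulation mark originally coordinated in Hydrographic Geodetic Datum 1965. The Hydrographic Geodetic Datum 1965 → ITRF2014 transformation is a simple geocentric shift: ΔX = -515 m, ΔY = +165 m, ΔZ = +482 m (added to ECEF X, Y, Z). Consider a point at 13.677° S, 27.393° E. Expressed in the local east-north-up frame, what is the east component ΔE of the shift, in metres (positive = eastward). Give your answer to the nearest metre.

At φ = -13.677°, λ = 27.393°: sin φ = -0.236448, cos φ = 0.971644, sin λ = 0.460091, cos λ = 0.887872.
ΔE = −sin λ·ΔX + cos λ·ΔY = −(0.460091)·(-515) + (0.887872)·(165) = 383.45 m.

ΔE = 383 m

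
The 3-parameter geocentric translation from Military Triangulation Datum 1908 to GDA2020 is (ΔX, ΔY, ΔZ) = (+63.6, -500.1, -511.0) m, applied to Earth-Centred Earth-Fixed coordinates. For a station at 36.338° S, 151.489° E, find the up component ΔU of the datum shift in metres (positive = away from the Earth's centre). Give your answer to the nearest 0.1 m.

At φ = -36.338°, λ = 151.489°: sin φ = -0.592548, cos φ = 0.805535, sin λ = 0.477327, cos λ = -0.878725.
ΔU = cos φ cos λ·ΔX + cos φ sin λ·ΔY + sin φ·ΔZ = (0.805535)(-0.878725)(63.6) + (0.805535)(0.477327)(-500.1) + (-0.592548)(-511.0) = 65.48 m.

ΔU = 65.5 m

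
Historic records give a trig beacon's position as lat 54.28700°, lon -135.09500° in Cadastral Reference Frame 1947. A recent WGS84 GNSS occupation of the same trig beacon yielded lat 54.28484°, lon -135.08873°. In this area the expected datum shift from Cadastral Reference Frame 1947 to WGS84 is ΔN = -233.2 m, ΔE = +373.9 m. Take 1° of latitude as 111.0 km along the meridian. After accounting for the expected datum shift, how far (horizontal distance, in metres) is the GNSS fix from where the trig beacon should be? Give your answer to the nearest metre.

Observed coordinate differences: Δφ = -0.00216°, Δλ = +0.00627°.
Converting to metres (1° lat = 111000 m, cos φ = 0.583725): observed ΔN = -239.8 m, observed ΔE = 406.3 m.
Subtracting the expected shift leaves a residual of -239.8 − (-233.2) = -6.6 m north and 406.3 − (373.9) = 32.4 m east.
Residual distance = √((-6.6)² + 32.4²) = 33.0 m.

33 m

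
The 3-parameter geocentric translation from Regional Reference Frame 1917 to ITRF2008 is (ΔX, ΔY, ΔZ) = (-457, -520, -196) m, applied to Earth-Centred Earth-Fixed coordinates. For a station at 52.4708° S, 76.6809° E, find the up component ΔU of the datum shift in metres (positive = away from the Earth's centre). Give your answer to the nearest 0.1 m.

The local up (radial) axis is (cos φ cos λ, cos φ sin λ, sin φ), giving ΔU = -64.134 − 308.246 + 155.436 = -216.94 m.

ΔU = -216.9 m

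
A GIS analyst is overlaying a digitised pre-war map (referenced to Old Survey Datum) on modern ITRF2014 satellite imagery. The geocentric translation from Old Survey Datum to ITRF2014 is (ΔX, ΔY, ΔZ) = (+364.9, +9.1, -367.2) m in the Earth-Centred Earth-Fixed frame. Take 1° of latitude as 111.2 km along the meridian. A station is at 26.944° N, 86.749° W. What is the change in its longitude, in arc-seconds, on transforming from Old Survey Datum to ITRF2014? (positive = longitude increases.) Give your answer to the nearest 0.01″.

Δλ = 13.25″

sin φ = 0.453119, cos φ = 0.891450, sin λ = -0.998391, cos λ = 0.056710.
East component: ΔE = −sin λ·ΔX + cos λ·ΔY = −(-0.998391)(364.9) + (0.056710)(9.1) = 364.83 m.
1° of latitude spans 111200 m; at latitude φ, 1° of longitude spans that × cos φ = 99129.2 m, so Δλ = 364.83 / 99129.2 × 3600 = 13.249″.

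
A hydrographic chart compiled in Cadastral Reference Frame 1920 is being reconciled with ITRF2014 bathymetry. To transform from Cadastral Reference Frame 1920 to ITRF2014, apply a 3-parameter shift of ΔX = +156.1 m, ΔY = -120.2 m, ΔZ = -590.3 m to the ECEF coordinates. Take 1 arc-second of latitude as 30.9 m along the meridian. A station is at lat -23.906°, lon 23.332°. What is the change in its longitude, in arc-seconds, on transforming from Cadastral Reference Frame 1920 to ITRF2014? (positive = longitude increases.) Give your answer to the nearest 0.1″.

Δλ = -6.1″

sin φ = -0.405237, cos φ = 0.914212, sin λ = 0.396058, cos λ = 0.918225.
East component: ΔE = −sin λ·ΔX + cos λ·ΔY = −(0.396058)(156.1) + (0.918225)(-120.2) = -172.20 m.
1° of latitude spans 3600 × 30.90 = 111240 m; at latitude φ, 1° of longitude spans that × cos φ = 101696.9 m, so Δλ = -172.20 / 101696.9 × 3600 = -6.096″.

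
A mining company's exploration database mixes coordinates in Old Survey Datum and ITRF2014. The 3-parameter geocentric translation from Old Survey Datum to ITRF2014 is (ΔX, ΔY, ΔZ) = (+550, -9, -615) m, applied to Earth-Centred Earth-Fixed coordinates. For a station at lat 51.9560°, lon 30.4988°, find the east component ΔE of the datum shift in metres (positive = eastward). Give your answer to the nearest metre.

ΔE = -287 m

The local east axis at (φ, λ) is (−sin λ, cos λ, 0), so ΔE = −sin(30.4988°)·550 + cos(30.4988°)·(-9) = -286.89 m.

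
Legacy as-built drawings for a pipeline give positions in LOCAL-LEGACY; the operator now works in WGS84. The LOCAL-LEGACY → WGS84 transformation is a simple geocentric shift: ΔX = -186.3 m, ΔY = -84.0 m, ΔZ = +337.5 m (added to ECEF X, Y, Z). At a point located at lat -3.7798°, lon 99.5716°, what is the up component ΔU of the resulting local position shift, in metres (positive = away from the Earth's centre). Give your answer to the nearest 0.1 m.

ΔU = -74.0 m

At φ = -3.7798°, λ = 99.5716°: sin φ = -0.065922, cos φ = 0.997825, sin λ = 0.986079, cos λ = -0.166280.
ΔU = cos φ cos λ·ΔX + cos φ sin λ·ΔY + sin φ·ΔZ = (0.997825)(-0.166280)(-186.3) + (0.997825)(0.986079)(-84.0) + (-0.065922)(337.5) = -73.99 m.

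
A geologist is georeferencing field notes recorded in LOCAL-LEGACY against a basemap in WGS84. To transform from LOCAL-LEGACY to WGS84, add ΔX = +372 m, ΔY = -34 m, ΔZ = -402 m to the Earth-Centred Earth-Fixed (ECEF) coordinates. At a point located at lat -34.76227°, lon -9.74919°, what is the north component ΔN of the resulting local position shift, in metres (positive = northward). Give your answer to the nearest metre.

At φ = -34.76227°, λ = -9.74919°: sin φ = -0.570173, cos φ = 0.821525, sin λ = -0.169336, cos λ = 0.985558.
ΔN = −sin φ cos λ·ΔX − sin φ sin λ·ΔY + cos φ·ΔZ = −(-0.570173)(0.985558)(372) − (-0.570173)(-0.169336)(-34) + (0.821525)(-402) = -117.93 m.

ΔN = -118 m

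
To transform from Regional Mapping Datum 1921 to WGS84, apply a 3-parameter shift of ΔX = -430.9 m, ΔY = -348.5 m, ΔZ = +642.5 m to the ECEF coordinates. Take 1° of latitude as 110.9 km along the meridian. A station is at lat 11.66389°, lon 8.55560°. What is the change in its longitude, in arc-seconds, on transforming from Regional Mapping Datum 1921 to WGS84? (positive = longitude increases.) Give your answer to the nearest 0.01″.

Δλ = -9.30″

sin φ = 0.202170, cos φ = 0.979350, sin λ = 0.148769, cos λ = 0.988872.
East component: ΔE = −sin λ·ΔX + cos λ·ΔY = −(0.148769)(-430.9) + (0.988872)(-348.5) = -280.52 m.
1° of latitude spans 110900 m; at latitude φ, 1° of longitude spans that × cos φ = 108610.0 m, so Δλ = -280.52 / 108610.0 × 3600 = -9.298″.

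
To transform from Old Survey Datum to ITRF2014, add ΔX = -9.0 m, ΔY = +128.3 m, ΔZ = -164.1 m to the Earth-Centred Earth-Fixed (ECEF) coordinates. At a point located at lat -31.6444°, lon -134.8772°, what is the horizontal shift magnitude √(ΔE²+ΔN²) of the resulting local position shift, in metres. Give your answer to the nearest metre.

The local east axis at (φ, λ) is (−sin λ, cos λ, 0), so ΔE = −sin(-134.8772°)·(-9.0) + cos(-134.8772°)·128.3 = -96.90 m.
The local north axis is (−sin φ cos λ, −sin φ sin λ, cos φ), giving ΔN = 3.332 − 47.699 − 139.702 = -184.07 m.
Horizontal magnitude = √(ΔE² + ΔN²) = √((-96.90)² + (-184.07)²) = 208.02 m.

208 m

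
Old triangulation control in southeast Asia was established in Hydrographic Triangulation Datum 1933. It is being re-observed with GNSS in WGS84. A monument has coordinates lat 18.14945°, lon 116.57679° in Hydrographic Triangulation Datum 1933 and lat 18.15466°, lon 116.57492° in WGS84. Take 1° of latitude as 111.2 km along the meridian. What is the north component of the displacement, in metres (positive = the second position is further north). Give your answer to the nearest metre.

ΔN = 579 m

Δφ = 18.15466° − 18.14945° = +0.00521°; Δλ = 116.57492° − 116.57679° = -0.00187°.
ΔN = Δφ × 111200 = 579.4 m; ΔE = Δλ × 111200 × cos(18.14945°) = -0.00187 × 111200 × 0.950247 = -197.6 m.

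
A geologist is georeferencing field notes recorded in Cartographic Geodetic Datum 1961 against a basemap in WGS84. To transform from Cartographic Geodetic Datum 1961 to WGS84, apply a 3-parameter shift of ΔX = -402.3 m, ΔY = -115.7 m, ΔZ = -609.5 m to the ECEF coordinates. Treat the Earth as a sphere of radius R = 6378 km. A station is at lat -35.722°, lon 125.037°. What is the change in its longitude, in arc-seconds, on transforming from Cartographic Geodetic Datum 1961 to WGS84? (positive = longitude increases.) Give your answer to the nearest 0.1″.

sin φ = -0.583853, cos φ = 0.811859, sin λ = 0.818781, cos λ = -0.574105.
East component: ΔE = −sin λ·ΔX + cos λ·ΔY = −(0.818781)(-402.3) + (-0.574105)(-115.7) = 395.82 m.
1° of latitude spans πR/180 = 111317 m; at latitude φ, 1° of longitude spans that × cos φ = 90373.8 m, so Δλ = 395.82 / 90373.8 × 3600 = 15.767″.

Δλ = 15.8″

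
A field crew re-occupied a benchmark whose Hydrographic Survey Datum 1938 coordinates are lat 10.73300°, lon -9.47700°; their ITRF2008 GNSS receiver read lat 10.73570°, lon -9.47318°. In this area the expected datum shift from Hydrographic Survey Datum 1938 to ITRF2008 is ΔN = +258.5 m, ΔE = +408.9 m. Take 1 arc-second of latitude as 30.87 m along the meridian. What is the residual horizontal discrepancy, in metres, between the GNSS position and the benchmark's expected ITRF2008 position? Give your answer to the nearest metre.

42 m

Observed coordinate differences: Δφ = +0.00270°, Δλ = +0.00382°.
Converting to metres (1° lat = 111132 m, cos φ = 0.982506): observed ΔN = 300.1 m, observed ΔE = 417.1 m.
Subtracting the expected shift leaves a residual of 300.1 − (258.5) = 41.6 m north and 417.1 − (408.9) = 8.2 m east.
Residual distance = √(41.6² + 8.2²) = 42.4 m.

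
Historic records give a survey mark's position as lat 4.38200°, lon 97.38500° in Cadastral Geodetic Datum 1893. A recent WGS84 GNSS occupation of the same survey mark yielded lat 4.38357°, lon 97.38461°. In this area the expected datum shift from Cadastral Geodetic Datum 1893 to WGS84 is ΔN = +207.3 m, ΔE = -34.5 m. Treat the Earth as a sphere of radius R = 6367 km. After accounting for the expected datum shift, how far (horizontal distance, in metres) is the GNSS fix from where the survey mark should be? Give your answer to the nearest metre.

34 m

Observed coordinate differences: Δφ = +0.00157°, Δλ = -0.00039°.
Converting to metres (1° lat = 111125 m, cos φ = 0.997077): observed ΔN = 174.5 m, observed ΔE = -43.2 m.
Subtracting the expected shift leaves a residual of 174.5 − (207.3) = -32.8 m north and -43.2 − (-34.5) = -8.7 m east.
Residual distance = √((-32.8)² + (-8.7)²) = 34.0 m.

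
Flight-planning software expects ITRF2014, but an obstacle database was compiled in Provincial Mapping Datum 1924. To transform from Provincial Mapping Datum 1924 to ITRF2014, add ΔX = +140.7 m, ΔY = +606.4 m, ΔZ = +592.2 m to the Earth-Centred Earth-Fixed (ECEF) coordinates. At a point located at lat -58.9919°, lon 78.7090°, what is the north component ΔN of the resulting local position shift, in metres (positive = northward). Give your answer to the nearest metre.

At φ = -58.9919°, λ = 78.7090°: sin φ = -0.857094, cos φ = 0.515159, sin λ = 0.980645, cos λ = 0.195792.
ΔN = −sin φ cos λ·ΔX − sin φ sin λ·ΔY + cos φ·ΔZ = −(-0.857094)(0.195792)(140.7) − (-0.857094)(0.980645)(606.4) + (0.515159)(592.2) = 838.37 m.

ΔN = 838 m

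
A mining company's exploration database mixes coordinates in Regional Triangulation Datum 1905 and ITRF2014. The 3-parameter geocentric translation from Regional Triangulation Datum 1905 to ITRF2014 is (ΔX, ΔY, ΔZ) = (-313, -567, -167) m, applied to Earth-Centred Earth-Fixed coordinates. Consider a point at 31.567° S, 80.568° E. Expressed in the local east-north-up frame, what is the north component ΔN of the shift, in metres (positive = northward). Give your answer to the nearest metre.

At φ = -31.567°, λ = 80.568°: sin φ = -0.523495, cos φ = 0.852029, sin λ = 0.986481, cos λ = 0.163877.
ΔN = −sin φ cos λ·ΔX − sin φ sin λ·ΔY + cos φ·ΔZ = −(-0.523495)(0.163877)(-313) − (-0.523495)(0.986481)(-567) + (0.852029)(-167) = -461.95 m.

ΔN = -462 m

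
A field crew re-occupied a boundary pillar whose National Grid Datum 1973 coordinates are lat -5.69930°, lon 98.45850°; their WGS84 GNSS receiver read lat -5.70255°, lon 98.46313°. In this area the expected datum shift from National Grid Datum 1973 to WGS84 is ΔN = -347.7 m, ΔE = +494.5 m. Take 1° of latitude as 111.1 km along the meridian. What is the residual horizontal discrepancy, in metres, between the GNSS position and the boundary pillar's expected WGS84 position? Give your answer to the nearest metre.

Observed coordinate differences: Δφ = -0.00325°, Δλ = +0.00463°.
Converting to metres (1° lat = 111100 m, cos φ = 0.995057): observed ΔN = -361.1 m, observed ΔE = 511.9 m.
Subtracting the expected shift leaves a residual of -361.1 − (-347.7) = -13.4 m north and 511.9 − (494.5) = 17.4 m east.
Residual distance = √((-13.4)² + 17.4²) = 21.9 m.

22 m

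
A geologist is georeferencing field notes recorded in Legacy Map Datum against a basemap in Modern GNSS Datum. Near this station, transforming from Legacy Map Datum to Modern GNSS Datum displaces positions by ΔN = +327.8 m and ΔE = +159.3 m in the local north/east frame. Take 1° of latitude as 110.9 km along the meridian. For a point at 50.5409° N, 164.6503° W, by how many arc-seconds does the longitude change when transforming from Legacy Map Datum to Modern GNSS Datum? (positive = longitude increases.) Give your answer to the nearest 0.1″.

At latitude 50.5409°, cos φ = 0.635527.
1° of longitude at this latitude = 110.9 × cos φ = 70.48 km, so Δλ = 159.3 / 70480.0 = 0.0022602° = 8.137″.

Δλ = 8.1″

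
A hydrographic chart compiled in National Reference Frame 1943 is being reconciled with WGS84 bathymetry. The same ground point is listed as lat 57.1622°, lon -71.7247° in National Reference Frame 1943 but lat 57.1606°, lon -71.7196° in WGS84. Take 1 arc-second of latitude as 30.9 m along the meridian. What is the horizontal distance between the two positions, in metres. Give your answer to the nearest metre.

355 m

Δφ = 57.1606° − 57.1622° = -0.0016°; Δλ = -71.7196° − -71.7247° = +0.0051°.
1° of latitude = 3600 × 30.90 = 111240 m.
ΔN = Δφ × 111240 = -178.0 m; ΔE = Δλ × 111240 × cos(57.1622°) = +0.0051 × 111240 × 0.542263 = 307.6 m.
Distance = √(ΔE² + ΔN²) = √(307.6² + (-178.0)²) = 355.4 m.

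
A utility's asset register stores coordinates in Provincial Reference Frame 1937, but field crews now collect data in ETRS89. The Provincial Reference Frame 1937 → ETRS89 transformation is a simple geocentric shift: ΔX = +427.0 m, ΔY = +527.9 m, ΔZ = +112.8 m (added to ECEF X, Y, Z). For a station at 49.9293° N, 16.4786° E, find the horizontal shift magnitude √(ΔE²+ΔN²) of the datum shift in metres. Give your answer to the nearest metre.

524 m

At φ = 49.9293°, λ = 16.4786°: sin φ = 0.765251, cos φ = 0.643732, sin λ = 0.283657, cos λ = 0.958926.
ΔE = −sin λ·ΔX + cos λ·ΔY = −(0.283657)·(427.0) + (0.958926)·(527.9) = 385.10 m.
ΔN = −sin φ cos λ·ΔX − sin φ sin λ·ΔY + cos φ·ΔZ = −(0.765251)(0.958926)(427.0) − (0.765251)(0.283657)(527.9) + (0.643732)(112.8) = -355.32 m.
Horizontal magnitude = √(ΔE² + ΔN²) = √(385.10² + (-355.32)²) = 523.97 m.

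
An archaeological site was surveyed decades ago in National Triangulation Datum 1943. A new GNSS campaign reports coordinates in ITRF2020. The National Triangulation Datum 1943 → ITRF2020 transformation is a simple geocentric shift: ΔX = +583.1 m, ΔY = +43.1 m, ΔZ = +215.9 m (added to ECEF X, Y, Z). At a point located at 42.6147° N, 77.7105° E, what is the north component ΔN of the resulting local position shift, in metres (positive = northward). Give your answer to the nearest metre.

ΔN = 46 m

At φ = 42.6147°, λ = 77.7105°: sin φ = 0.677065, cos φ = 0.735923, sin λ = 0.977085, cos λ = 0.212851.
ΔN = −sin φ cos λ·ΔX − sin φ sin λ·ΔY + cos φ·ΔZ = −(0.677065)(0.212851)(583.1) − (0.677065)(0.977085)(43.1) + (0.735923)(215.9) = 46.34 m.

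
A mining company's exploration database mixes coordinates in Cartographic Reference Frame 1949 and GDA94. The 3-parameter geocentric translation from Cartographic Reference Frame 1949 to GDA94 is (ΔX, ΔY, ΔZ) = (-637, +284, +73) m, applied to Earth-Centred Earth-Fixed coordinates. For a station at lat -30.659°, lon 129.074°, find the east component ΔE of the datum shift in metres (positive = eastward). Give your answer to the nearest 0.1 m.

At φ = -30.659°, λ = 129.074°: sin φ = -0.509927, cos φ = 0.860217, sin λ = 0.776333, cos λ = -0.630324.
ΔE = −sin λ·ΔX + cos λ·ΔY = −(0.776333)·(-637) + (-0.630324)·(284) = 315.51 m.

ΔE = 315.5 m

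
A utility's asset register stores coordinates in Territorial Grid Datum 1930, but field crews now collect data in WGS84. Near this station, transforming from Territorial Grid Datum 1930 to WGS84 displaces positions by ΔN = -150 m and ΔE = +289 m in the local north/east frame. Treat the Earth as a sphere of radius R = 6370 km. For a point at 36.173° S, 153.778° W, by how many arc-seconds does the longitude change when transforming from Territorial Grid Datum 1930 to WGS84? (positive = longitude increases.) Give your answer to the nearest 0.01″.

At latitude -36.173°, cos φ = 0.807239.
One radian of longitude at latitude φ spans R cos φ, so Δλ = ΔE / (R cos φ) = 289.0 / (6370000 × 0.807239) = 5.6203e-05 rad = 11.593″.

Δλ = 11.59″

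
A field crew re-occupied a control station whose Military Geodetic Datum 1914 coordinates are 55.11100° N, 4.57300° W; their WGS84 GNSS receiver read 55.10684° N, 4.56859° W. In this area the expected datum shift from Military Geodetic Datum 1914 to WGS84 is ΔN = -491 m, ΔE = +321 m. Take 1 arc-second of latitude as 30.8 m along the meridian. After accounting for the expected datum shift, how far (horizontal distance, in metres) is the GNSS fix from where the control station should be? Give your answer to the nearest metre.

51 m

Observed coordinate differences: Δφ = -0.00416°, Δλ = +0.00441°.
Converting to metres (1° lat = 110880 m, cos φ = 0.571988): observed ΔN = -461.3 m, observed ΔE = 279.7 m.
Subtracting the expected shift leaves a residual of -461.3 − (-491) = 29.7 m north and 279.7 − (321) = -41.3 m east.
Residual distance = √(29.7² + (-41.3)²) = 50.9 m.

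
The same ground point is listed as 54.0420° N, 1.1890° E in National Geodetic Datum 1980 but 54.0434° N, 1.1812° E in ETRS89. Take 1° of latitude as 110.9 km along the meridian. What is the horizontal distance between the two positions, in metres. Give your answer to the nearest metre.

531 m

Δφ = 54.0434° − 54.0420° = +0.0014°; Δλ = 1.1812° − 1.1890° = -0.0078°.
ΔN = Δφ × 110900 = 155.3 m; ΔE = Δλ × 110900 × cos(54.0420°) = -0.0078 × 110900 × 0.587192 = -507.9 m.
Distance = √(ΔE² + ΔN²) = √((-507.9)² + 155.3²) = 531.1 m.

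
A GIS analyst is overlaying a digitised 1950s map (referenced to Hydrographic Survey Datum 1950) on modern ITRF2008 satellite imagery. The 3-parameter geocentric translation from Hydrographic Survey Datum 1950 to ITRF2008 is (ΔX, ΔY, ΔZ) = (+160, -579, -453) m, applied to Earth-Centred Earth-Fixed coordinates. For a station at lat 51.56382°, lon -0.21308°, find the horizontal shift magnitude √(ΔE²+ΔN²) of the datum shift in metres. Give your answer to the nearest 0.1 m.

At φ = 51.56382°, λ = -0.21308°: sin φ = 0.783301, cos φ = 0.621643, sin λ = -0.003719, cos λ = 0.999993.
ΔE = −sin λ·ΔX + cos λ·ΔY = −(-0.003719)·(160) + (0.999993)·(-579) = -578.40 m.
ΔN = −sin φ cos λ·ΔX − sin φ sin λ·ΔY + cos φ·ΔZ = −(0.783301)(0.999993)(160) − (0.783301)(-0.003719)(-579) + (0.621643)(-453) = -408.62 m.
Horizontal magnitude = √(ΔE² + ΔN²) = √((-578.40)² + (-408.62)²) = 708.18 m.

708.2 m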